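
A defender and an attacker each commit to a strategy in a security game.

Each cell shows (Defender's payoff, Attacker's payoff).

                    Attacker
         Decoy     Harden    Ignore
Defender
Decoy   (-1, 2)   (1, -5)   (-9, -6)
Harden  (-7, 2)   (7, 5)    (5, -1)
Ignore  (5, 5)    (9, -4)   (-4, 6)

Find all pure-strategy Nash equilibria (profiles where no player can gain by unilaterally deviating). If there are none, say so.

This game has no pure Nash equilibrium.

(Decoy, Decoy): Defender can switch to Ignore (-1 → 5). Not NE.
(Decoy, Harden): Defender can switch to Harden (1 → 7). Not NE.
(Decoy, Ignore): Defender can switch to Harden (-9 → 5). Not NE.
(Harden, Decoy): Defender can switch to Decoy (-7 → -1). Not NE.
(Harden, Harden): Defender can switch to Ignore (7 → 9). Not NE.
(Harden, Ignore): Attacker can switch to Decoy (-1 → 2). Not NE.
(Ignore, Decoy): Attacker can switch to Ignore (5 → 6). Not NE.
(Ignore, Harden): Attacker can switch to Decoy (-4 → 5). Not NE.
(The remaining 1 profile has a profitable deviation by the same check.)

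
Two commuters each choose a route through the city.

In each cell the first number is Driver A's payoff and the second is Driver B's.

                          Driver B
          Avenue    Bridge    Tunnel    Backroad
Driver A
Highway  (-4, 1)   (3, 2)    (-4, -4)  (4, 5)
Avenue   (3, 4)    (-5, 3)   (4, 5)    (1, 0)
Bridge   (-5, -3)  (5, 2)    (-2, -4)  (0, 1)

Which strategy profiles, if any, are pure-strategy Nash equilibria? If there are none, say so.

Driver A against Avenue: payoffs -4, 3, -5 → best response Avenue.
Driver A against Bridge: payoffs 3, -5, 5 → best response Bridge.
Driver A against Tunnel: payoffs -4, 4, -2 → best response Avenue.
Driver A against Backroad: payoffs 4, 1, 0 → best response Highway.
Driver B against Highway: payoffs 1, 2, -4, 5 → best response Backroad.
Driver B against Avenue: payoffs 4, 3, 5, 0 → best response Tunnel.
Driver B against Bridge: payoffs -3, 2, -4, 1 → best response Bridge.
Mutual best responses: (Highway, Backroad); (Avenue, Tunnel); (Bridge, Bridge).

(Highway, Backroad); (Avenue, Tunnel); (Bridge, Bridge)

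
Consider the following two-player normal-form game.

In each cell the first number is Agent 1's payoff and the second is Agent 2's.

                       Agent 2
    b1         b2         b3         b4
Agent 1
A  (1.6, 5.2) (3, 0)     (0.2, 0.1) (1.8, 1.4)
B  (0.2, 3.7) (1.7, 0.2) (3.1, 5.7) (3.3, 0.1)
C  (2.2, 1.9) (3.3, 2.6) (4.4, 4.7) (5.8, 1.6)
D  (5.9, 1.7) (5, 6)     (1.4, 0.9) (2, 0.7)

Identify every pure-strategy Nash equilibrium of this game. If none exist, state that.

The pure Nash equilibria are (C, b3), (D, b2).

Check each profile: it is a Nash equilibrium iff no player can strictly gain by switching unilaterally.
(A, b1): Agent 1 can switch to C (1.6 → 2.2). Not NE.
(A, b2): Agent 1 can switch to C (3 → 3.3). Not NE.
(A, b3): Agent 1 can switch to B (0.2 → 3.1). Not NE.
(A, b4): Agent 1 can switch to B (1.8 → 3.3). Not NE.
(B, b1): Agent 1 can switch to A (0.2 → 1.6). Not NE.
(B, b2): Agent 1 can switch to A (1.7 → 3). Not NE.
(B, b3): Agent 1 can switch to C (3.1 → 4.4). Not NE.
(B, b4): Agent 1 can switch to C (3.3 → 5.8). Not NE.
(C, b1): Agent 1 can switch to D (2.2 → 5.9). Not NE.
(C, b2): Agent 1 can switch to D (3.3 → 5). Not NE.
(C, b3): Agent 1 gets 4.4, best alternative 3.1; Agent 2 gets 4.7, best alternative 2.6. No profitable deviation — NE.
(D, b2): Agent 1 gets 5, best alternative 3.3; Agent 2 gets 6, best alternative 1.7. No profitable deviation — NE.
(The remaining 4 profiles each have a profitable deviation by the same check.)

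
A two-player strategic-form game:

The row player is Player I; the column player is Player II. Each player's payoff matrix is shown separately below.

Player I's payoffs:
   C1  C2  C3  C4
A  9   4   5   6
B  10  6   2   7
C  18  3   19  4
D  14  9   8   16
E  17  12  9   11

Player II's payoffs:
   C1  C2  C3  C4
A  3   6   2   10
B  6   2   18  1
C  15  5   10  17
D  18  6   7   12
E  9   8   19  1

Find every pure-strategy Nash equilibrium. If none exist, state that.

(A, C1): Player I can switch to B (9 → 10). Not NE.
(A, C2): Player I can switch to B (4 → 6). Not NE.
(A, C3): Player I can switch to C (5 → 19). Not NE.
(A, C4): Player I can switch to B (6 → 7). Not NE.
(B, C1): Player I can switch to C (10 → 18). Not NE.
(B, C2): Player I can switch to D (6 → 9). Not NE.
(B, C3): Player I can switch to A (2 → 5). Not NE.
(B, C4): Player I can switch to D (7 → 16). Not NE.
(The remaining 12 profiles each have a profitable deviation by the same check.)

No pure-strategy Nash equilibrium.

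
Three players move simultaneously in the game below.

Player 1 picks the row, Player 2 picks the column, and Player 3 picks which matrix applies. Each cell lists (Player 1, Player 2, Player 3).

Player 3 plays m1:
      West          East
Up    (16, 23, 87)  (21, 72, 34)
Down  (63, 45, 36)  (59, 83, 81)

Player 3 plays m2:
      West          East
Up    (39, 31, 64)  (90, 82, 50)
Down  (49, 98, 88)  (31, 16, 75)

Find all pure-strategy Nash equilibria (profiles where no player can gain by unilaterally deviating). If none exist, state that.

Pure-strategy Nash equilibria: (Up, East, m2) and (Down, West, m2) and (Down, East, m1)

Mark each player's best response to every combination of opponents' strategies; a profile where every player is best-responding is a pure Nash equilibrium.
Player 1 against (West, m1): payoffs 16, 63 → best response Down.
Player 1 against (West, m2): payoffs 39, 49 → best response Down.
Player 1 against (East, m1): payoffs 21, 59 → best response Down.
Player 1 against (East, m2): payoffs 90, 31 → best response Up.
Player 2 against (Up, m1): payoffs 23, 72 → best response East.
Player 2 against (Up, m2): payoffs 31, 82 → best response East.
Player 2 against (Down, m1): payoffs 45, 83 → best response East.
Player 2 against (Down, m2): payoffs 98, 16 → best response West.
Player 3 against (Up, West): payoffs 87, 64 → best response m1.
Player 3 against (Up, East): payoffs 34, 50 → best response m2.
Player 3 against (Down, West): payoffs 36, 88 → best response m2.
Player 3 against (Down, East): payoffs 81, 75 → best response m1.
Mutual best responses: (Up, East, m2); (Down, West, m2); (Down, East, m1).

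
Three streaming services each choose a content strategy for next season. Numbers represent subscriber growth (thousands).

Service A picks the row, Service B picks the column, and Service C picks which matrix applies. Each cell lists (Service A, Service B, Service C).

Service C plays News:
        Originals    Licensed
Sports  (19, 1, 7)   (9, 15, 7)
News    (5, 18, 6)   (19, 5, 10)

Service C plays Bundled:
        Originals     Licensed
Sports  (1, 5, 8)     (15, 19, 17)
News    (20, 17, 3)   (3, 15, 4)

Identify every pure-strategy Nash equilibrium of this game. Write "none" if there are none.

The unique pure-strategy Nash equilibrium is (Sports, Licensed, Bundled).

Service A against (Originals, News): payoffs 19, 5 → best response Sports.
Service A against (Originals, Bundled): payoffs 1, 20 → best response News.
Service A against (Licensed, News): payoffs 9, 19 → best response News.
Service A against (Licensed, Bundled): payoffs 15, 3 → best response Sports.
Service B against (Sports, News): payoffs 1, 15 → best response Licensed.
Service B against (Sports, Bundled): payoffs 5, 19 → best response Licensed.
Service B against (News, News): payoffs 18, 5 → best response Originals.
Service B against (News, Bundled): payoffs 17, 15 → best response Originals.
Service C against (Sports, Originals): payoffs 7, 8 → best response Bundled.
Service C against (Sports, Licensed): payoffs 7, 17 → best response Bundled.
Service C against (News, Originals): payoffs 6, 3 → best response News.
Service C against (News, Licensed): payoffs 10, 4 → best response News.
Mutual best responses: (Sports, Licensed, Bundled).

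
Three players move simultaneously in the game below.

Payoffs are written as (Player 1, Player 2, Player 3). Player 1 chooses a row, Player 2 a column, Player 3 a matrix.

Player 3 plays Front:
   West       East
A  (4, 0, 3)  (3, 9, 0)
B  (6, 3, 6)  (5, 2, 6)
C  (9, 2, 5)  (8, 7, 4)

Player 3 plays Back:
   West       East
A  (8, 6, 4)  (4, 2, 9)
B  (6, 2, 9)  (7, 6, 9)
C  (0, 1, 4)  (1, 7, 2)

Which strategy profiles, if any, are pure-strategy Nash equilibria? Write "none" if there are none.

Pure-strategy Nash equilibria: (A, West, Back) and (B, East, Back) and (C, East, Front)

Mark each player's best response to every combination of opponents' strategies; a profile where every player is best-responding is a pure Nash equilibrium.
Player 1 against (West, Front): payoffs 4, 6, 9 → best response C.
Player 1 against (West, Back): payoffs 8, 6, 0 → best response A.
Player 1 against (East, Front): payoffs 3, 5, 8 → best response C.
Player 1 against (East, Back): payoffs 4, 7, 1 → best response B.
Player 2 against (A, Front): payoffs 0, 9 → best response East.
Player 2 against (A, Back): payoffs 6, 2 → best response West.
Player 2 against (B, Front): payoffs 3, 2 → best response West.
Player 2 against (B, Back): payoffs 2, 6 → best response East.
Player 2 against (C, Front): payoffs 2, 7 → best response East.
Player 2 against (C, Back): payoffs 1, 7 → best response East.
Player 3 against (A, West): payoffs 3, 4 → best response Back.
Player 3 against (A, East): payoffs 0, 9 → best response Back.
Player 3 against (B, West): payoffs 6, 9 → best response Back.
Player 3 against (B, East): payoffs 6, 9 → best response Back.
Player 3 against (C, West): payoffs 5, 4 → best response Front.
Player 3 against (C, East): payoffs 4, 2 → best response Front.
Mutual best responses: (A, West, Back); (B, East, Back); (C, East, Front).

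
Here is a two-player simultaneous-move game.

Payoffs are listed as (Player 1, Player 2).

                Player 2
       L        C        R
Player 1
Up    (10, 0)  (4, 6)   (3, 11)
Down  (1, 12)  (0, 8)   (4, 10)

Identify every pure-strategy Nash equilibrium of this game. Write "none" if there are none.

No pure-strategy Nash equilibrium.

(Up, L): Player 2 can switch to C (0 → 6). Not NE.
(Up, C): Player 2 can switch to R (6 → 11). Not NE.
(Up, R): Player 1 can switch to Down (3 → 4). Not NE.
(Down, L): Player 1 can switch to Up (1 → 10). Not NE.
(Down, C): Player 1 can switch to Up (0 → 4). Not NE.
(Down, R): Player 2 can switch to L (10 → 12). Not NE.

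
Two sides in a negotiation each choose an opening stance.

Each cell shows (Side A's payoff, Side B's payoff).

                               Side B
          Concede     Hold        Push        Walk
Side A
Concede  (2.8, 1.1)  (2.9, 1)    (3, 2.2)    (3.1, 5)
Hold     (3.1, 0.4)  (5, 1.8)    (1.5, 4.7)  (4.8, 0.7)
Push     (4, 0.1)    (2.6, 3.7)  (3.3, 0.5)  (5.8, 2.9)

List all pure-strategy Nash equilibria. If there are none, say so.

Side A against Concede: payoffs 2.8, 3.1, 4 → best response Push.
Side A against Hold: payoffs 2.9, 5, 2.6 → best response Hold.
Side A against Push: payoffs 3, 1.5, 3.3 → best response Push.
Side A against Walk: payoffs 3.1, 4.8, 5.8 → best response Push.
Side B against Concede: payoffs 1.1, 1, 2.2, 5 → best response Walk.
Side B against Hold: payoffs 0.4, 1.8, 4.7, 0.7 → best response Push.
Side B against Push: payoffs 0.1, 3.7, 0.5, 2.9 → best response Hold.
No profile is a mutual best response for all players.

This game has no pure Nash equilibrium.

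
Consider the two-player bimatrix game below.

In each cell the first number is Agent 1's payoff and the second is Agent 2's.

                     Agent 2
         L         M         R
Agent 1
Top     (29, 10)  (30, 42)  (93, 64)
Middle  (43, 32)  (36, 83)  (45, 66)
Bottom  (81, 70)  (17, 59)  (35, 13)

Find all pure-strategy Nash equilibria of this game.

Agent 1 against L: payoffs 29, 43, 81 → best response Bottom.
Agent 1 against M: payoffs 30, 36, 17 → best response Middle.
Agent 1 against R: payoffs 93, 45, 35 → best response Top.
Agent 2 against Top: payoffs 10, 42, 64 → best response R.
Agent 2 against Middle: payoffs 32, 83, 66 → best response M.
Agent 2 against Bottom: payoffs 70, 59, 13 → best response L.
Mutual best responses: (Top, R); (Middle, M); (Bottom, L).

The pure Nash equilibria are (Top, R) and (Middle, M) and (Bottom, L).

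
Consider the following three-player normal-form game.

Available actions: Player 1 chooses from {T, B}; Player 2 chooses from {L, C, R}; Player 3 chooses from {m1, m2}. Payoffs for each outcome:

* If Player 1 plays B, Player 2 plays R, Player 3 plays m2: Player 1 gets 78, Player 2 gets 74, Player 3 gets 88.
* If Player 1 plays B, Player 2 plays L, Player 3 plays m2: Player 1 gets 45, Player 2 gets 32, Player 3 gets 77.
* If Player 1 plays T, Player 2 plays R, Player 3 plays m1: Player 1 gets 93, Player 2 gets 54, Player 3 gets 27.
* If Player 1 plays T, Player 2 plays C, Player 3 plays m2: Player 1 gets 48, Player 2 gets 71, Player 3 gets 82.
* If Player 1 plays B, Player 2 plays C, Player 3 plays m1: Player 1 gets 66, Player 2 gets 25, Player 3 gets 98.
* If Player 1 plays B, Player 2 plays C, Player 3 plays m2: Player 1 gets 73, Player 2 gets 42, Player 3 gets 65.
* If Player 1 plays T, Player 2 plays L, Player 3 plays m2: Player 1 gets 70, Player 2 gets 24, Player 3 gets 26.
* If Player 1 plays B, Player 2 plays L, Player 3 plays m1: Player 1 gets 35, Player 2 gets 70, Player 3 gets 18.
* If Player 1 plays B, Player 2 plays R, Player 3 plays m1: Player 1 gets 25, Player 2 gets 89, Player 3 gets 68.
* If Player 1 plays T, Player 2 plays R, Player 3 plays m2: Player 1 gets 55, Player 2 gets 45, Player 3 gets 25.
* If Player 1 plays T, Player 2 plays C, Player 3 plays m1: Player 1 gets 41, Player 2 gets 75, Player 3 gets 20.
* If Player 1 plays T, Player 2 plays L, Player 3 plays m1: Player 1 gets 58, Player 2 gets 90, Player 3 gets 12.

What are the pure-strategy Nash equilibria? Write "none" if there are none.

Pure NE: (B, R, m2)

Player 1 against (L, m1): payoffs 58, 35 → best response T.
Player 1 against (L, m2): payoffs 70, 45 → best response T.
Player 1 against (C, m1): payoffs 41, 66 → best response B.
Player 1 against (C, m2): payoffs 48, 73 → best response B.
Player 1 against (R, m1): payoffs 93, 25 → best response T.
Player 1 against (R, m2): payoffs 55, 78 → best response B.
Player 2 against (T, m1): payoffs 90, 75, 54 → best response L.
Player 2 against (T, m2): payoffs 24, 71, 45 → best response C.
Player 2 against (B, m1): payoffs 70, 25, 89 → best response R.
Player 2 against (B, m2): payoffs 32, 42, 74 → best response R.
Player 3 against (T, L): payoffs 12, 26 → best response m2.
Player 3 against (T, C): payoffs 20, 82 → best response m2.
Player 3 against (T, R): payoffs 27, 25 → best response m1.
Player 3 against (B, L): payoffs 18, 77 → best response m2.
Player 3 against (B, C): payoffs 98, 65 → best response m1.
Player 3 against (B, R): payoffs 68, 88 → best response m2.
Mutual best responses: (B, R, m2).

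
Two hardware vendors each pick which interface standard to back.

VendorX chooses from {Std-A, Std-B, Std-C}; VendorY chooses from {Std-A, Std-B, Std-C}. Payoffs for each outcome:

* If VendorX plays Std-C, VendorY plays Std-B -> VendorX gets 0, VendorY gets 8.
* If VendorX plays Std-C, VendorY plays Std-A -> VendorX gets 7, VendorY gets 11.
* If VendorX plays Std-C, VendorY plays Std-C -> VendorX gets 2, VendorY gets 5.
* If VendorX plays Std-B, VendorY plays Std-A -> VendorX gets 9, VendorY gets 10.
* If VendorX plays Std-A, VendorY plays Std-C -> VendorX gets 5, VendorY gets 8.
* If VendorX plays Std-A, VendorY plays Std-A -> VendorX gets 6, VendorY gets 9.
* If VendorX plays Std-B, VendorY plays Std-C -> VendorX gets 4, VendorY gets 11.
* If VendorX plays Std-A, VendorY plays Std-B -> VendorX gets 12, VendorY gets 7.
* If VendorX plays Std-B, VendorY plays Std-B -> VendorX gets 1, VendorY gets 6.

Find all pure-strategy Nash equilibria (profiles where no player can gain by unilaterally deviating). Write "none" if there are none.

No pure-strategy Nash equilibrium.

Check each profile: it is a Nash equilibrium iff no player can strictly gain by switching unilaterally.
(Std-A, Std-A): VendorX can switch to Std-B (6 → 9). Not NE.
(Std-A, Std-B): VendorY can switch to Std-A (7 → 9). Not NE.
(Std-A, Std-C): VendorY can switch to Std-A (8 → 9). Not NE.
(Std-B, Std-A): VendorY can switch to Std-C (10 → 11). Not NE.
(Std-B, Std-B): VendorX can switch to Std-A (1 → 12). Not NE.
(Std-B, Std-C): VendorX can switch to Std-A (4 → 5). Not NE.
(Std-C, Std-A): VendorX can switch to Std-B (7 → 9). Not NE.
(Std-C, Std-B): VendorX can switch to Std-A (0 → 12). Not NE.
(Std-C, Std-C): VendorX can switch to Std-A (2 → 5). Not NE.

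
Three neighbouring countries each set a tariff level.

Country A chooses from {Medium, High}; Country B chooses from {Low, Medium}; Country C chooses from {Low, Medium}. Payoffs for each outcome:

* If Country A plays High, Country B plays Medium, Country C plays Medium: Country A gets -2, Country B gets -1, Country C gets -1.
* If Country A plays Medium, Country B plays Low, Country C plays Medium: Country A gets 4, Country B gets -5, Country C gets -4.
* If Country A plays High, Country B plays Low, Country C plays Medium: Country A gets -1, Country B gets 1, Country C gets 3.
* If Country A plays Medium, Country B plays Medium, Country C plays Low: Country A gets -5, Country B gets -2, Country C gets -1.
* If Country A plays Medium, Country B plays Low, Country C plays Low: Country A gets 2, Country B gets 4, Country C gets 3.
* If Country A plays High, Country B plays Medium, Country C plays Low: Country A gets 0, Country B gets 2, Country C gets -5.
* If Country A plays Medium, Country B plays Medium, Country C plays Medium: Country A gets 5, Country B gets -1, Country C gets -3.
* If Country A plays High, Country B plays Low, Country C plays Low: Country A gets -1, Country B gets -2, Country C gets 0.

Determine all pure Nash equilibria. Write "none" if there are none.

(Medium, Low, Low): Country A gets 2, best alternative -1; Country B gets 4, best alternative -2; Country C gets 3, best alternative -4. No profitable deviation — NE.
(Medium, Low, Medium): Country B can switch to Medium (-5 → -1). Not NE.
(Medium, Medium, Low): Country A can switch to High (-5 → 0). Not NE.
(Medium, Medium, Medium): Country C can switch to Low (-3 → -1). Not NE.
(High, Low, Low): Country A can switch to Medium (-1 → 2). Not NE.
(High, Low, Medium): Country A can switch to Medium (-1 → 4). Not NE.
(High, Medium, Low): Country C can switch to Medium (-5 → -1). Not NE.
(High, Medium, Medium): Country A can switch to Medium (-2 → 5). Not NE.

(Medium, Low, Low)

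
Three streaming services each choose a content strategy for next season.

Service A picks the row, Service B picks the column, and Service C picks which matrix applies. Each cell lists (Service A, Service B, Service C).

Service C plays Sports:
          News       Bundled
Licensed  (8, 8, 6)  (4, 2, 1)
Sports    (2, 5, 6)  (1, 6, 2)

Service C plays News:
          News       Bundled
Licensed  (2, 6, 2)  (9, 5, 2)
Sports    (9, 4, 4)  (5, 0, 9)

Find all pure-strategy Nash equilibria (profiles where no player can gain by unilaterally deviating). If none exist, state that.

Service A against (News, Sports): payoffs 8, 2 → best response Licensed.
Service A against (News, News): payoffs 2, 9 → best response Sports.
Service A against (Bundled, Sports): payoffs 4, 1 → best response Licensed.
Service A against (Bundled, News): payoffs 9, 5 → best response Licensed.
Service B against (Licensed, Sports): payoffs 8, 2 → best response News.
Service B against (Licensed, News): payoffs 6, 5 → best response News.
Service B against (Sports, Sports): payoffs 5, 6 → best response Bundled.
Service B against (Sports, News): payoffs 4, 0 → best response News.
Service C against (Licensed, News): payoffs 6, 2 → best response Sports.
Service C against (Licensed, Bundled): payoffs 1, 2 → best response News.
Service C against (Sports, News): payoffs 6, 4 → best response Sports.
Service C against (Sports, Bundled): payoffs 2, 9 → best response News.
Mutual best responses: (Licensed, News, Sports).

Pure NE: (Licensed, News, Sports)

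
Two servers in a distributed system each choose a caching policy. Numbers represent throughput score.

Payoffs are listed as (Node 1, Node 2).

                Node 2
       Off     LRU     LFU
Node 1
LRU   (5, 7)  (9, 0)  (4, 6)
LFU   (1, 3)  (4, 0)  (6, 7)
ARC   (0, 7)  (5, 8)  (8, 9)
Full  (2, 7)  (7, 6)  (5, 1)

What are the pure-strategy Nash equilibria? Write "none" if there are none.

For each strategy profile, look for a profitable unilateral deviation.
(LRU, Off): Node 1 gets 5, best alternative 2; Node 2 gets 7, best alternative 6. No profitable deviation — NE.
(LRU, LRU): Node 2 can switch to Off (0 → 7). Not NE.
(LRU, LFU): Node 1 can switch to LFU (4 → 6). Not NE.
(LFU, Off): Node 1 can switch to LRU (1 → 5). Not NE.
(LFU, LRU): Node 1 can switch to LRU (4 → 9). Not NE.
(LFU, LFU): Node 1 can switch to ARC (6 → 8). Not NE.
(ARC, Off): Node 1 can switch to LRU (0 → 5). Not NE.
(ARC, LRU): Node 1 can switch to LRU (5 → 9). Not NE.
(ARC, LFU): Node 1 gets 8, best alternative 6; Node 2 gets 9, best alternative 8. No profitable deviation — NE.
(Full, Off): Node 1 can switch to LRU (2 → 5). Not NE.
(Full, LRU): Node 1 can switch to LRU (7 → 9). Not NE.
(Full, LFU): Node 1 can switch to LFU (5 → 6). Not NE.

(LRU, Off); (ARC, LFU)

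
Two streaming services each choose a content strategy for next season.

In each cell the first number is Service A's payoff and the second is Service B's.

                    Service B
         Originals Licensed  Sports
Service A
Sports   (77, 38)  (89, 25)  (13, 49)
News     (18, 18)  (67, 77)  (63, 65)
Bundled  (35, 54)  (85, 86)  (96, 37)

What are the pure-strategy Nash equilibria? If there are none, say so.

There is no pure-strategy Nash equilibrium.

Check each profile: it is a Nash equilibrium iff no player can strictly gain by switching unilaterally.
(Sports, Originals): Service B can switch to Sports (38 → 49). Not NE.
(Sports, Licensed): Service B can switch to Originals (25 → 38). Not NE.
(Sports, Sports): Service A can switch to News (13 → 63). Not NE.
(News, Originals): Service A can switch to Sports (18 → 77). Not NE.
(News, Licensed): Service A can switch to Sports (67 → 89). Not NE.
(News, Sports): Service A can switch to Bundled (63 → 96). Not NE.
(Bundled, Originals): Service A can switch to Sports (35 → 77). Not NE.
(Bundled, Licensed): Service A can switch to Sports (85 → 89). Not NE.
(Bundled, Sports): Service B can switch to Originals (37 → 54). Not NE.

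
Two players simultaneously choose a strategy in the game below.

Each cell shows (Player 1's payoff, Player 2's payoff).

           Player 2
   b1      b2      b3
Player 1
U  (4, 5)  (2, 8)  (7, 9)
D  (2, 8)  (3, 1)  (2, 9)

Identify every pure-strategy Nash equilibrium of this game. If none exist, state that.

(U, b1): Player 2 can switch to b2 (5 → 8). Not NE.
(U, b2): Player 1 can switch to D (2 → 3). Not NE.
(U, b3): Player 1 gets 7, best alternative 2; Player 2 gets 9, best alternative 8. No profitable deviation — NE.
(D, b1): Player 1 can switch to U (2 → 4). Not NE.
(D, b2): Player 2 can switch to b1 (1 → 8). Not NE.
(D, b3): Player 1 can switch to U (2 → 7). Not NE.

Pure NE: (U, b3)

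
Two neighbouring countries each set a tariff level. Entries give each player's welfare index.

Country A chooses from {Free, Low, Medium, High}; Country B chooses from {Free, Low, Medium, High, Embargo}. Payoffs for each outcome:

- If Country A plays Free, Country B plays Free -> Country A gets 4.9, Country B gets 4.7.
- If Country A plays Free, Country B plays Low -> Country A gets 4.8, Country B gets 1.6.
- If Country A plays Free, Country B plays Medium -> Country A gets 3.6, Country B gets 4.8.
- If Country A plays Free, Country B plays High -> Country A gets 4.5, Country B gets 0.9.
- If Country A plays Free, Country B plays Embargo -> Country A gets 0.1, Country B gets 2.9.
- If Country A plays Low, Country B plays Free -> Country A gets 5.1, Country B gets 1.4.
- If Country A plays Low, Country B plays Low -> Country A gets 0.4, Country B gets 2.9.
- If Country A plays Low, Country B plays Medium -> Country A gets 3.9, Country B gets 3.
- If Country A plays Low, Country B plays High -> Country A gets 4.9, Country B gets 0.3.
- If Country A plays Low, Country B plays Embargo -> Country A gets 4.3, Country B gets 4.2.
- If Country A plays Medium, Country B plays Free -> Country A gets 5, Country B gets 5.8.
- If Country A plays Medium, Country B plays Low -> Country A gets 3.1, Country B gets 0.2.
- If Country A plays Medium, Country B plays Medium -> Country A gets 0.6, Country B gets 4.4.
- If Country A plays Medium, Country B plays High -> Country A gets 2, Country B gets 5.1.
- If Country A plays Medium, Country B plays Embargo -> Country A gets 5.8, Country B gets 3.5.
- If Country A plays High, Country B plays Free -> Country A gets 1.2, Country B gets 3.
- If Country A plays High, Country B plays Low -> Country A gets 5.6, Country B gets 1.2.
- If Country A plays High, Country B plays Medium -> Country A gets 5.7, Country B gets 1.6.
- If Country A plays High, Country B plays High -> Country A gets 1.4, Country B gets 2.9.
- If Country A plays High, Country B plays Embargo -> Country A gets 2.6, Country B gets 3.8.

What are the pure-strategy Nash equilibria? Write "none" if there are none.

Country A against Free: payoffs 4.9, 5.1, 5, 1.2 → best response Low.
Country A against Low: payoffs 4.8, 0.4, 3.1, 5.6 → best response High.
Country A against Medium: payoffs 3.6, 3.9, 0.6, 5.7 → best response High.
Country A against High: payoffs 4.5, 4.9, 2, 1.4 → best response Low.
Country A against Embargo: payoffs 0.1, 4.3, 5.8, 2.6 → best response Medium.
Country B against Free: payoffs 4.7, 1.6, 4.8, 0.9, 2.9 → best response Medium.
Country B against Low: payoffs 1.4, 2.9, 3, 0.3, 4.2 → best response Embargo.
Country B against Medium: payoffs 5.8, 0.2, 4.4, 5.1, 3.5 → best response Free.
Country B against High: payoffs 3, 1.2, 1.6, 2.9, 3.8 → best response Embargo.
No profile is a mutual best response for all players.

No pure-strategy Nash equilibrium.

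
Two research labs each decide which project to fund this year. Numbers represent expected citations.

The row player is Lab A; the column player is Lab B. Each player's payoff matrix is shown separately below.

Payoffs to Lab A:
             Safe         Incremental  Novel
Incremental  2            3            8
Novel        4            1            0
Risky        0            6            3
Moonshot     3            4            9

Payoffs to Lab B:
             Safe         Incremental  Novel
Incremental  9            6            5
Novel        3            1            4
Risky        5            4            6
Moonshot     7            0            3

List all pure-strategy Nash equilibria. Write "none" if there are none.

For each strategy profile, look for a profitable unilateral deviation.
(Incremental, Safe): Lab A can switch to Novel (2 → 4). Not NE.
(Incremental, Incremental): Lab A can switch to Risky (3 → 6). Not NE.
(Incremental, Novel): Lab A can switch to Moonshot (8 → 9). Not NE.
(Novel, Safe): Lab B can switch to Novel (3 → 4). Not NE.
(Novel, Incremental): Lab A can switch to Incremental (1 → 3). Not NE.
(Novel, Novel): Lab A can switch to Incremental (0 → 8). Not NE.
(Risky, Safe): Lab A can switch to Incremental (0 → 2). Not NE.
(Risky, Incremental): Lab B can switch to Safe (4 → 5). Not NE.
(The remaining 4 profiles each have a profitable deviation by the same check.)

This game has no pure Nash equilibrium.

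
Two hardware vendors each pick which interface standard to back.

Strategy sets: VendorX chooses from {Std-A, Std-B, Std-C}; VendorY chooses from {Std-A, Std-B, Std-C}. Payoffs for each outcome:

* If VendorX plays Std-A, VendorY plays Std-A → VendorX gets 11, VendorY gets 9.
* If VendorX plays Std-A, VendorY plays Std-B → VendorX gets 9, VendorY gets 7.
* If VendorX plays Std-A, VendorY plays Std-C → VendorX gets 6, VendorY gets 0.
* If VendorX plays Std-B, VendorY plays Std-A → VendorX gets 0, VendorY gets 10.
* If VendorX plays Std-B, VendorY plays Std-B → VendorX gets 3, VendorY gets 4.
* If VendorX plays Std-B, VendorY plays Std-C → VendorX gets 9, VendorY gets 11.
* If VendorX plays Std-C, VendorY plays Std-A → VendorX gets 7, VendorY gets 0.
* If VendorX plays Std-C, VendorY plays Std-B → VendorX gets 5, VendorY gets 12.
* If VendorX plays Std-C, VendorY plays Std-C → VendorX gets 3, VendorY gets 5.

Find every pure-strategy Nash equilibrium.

Mark each player's best response to every combination of opponents' strategies; a profile where every player is best-responding is a pure Nash equilibrium.
VendorX against Std-A: payoffs 11, 0, 7 → best response Std-A.
VendorX against Std-B: payoffs 9, 3, 5 → best response Std-A.
VendorX against Std-C: payoffs 6, 9, 3 → best response Std-B.
VendorY against Std-A: payoffs 9, 7, 0 → best response Std-A.
VendorY against Std-B: payoffs 10, 4, 11 → best response Std-C.
VendorY against Std-C: payoffs 0, 12, 5 → best response Std-B.
Mutual best responses: (Std-A, Std-A); (Std-B, Std-C).

Pure-strategy Nash equilibria: (Std-A, Std-A) and (Std-B, Std-C)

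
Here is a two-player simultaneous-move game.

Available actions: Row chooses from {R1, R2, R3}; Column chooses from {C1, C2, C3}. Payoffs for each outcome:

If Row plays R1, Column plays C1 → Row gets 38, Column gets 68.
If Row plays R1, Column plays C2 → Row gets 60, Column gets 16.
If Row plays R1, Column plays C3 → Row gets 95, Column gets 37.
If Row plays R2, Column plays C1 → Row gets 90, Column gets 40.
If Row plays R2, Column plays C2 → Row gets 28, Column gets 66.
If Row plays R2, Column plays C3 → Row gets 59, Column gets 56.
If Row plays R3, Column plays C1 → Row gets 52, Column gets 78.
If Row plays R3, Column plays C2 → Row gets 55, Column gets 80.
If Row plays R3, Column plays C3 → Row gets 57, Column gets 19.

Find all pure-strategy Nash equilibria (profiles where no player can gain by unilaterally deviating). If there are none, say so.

none

(R1, C1): Row can switch to R2 (38 → 90). Not NE.
(R1, C2): Column can switch to C1 (16 → 68). Not NE.
(R1, C3): Column can switch to C1 (37 → 68). Not NE.
(R2, C1): Column can switch to C2 (40 → 66). Not NE.
(R2, C2): Row can switch to R1 (28 → 60). Not NE.
(R2, C3): Row can switch to R1 (59 → 95). Not NE.
(R3, C1): Row can switch to R2 (52 → 90). Not NE.
(R3, C2): Row can switch to R1 (55 → 60). Not NE.
(R3, C3): Row can switch to R1 (57 → 95). Not NE.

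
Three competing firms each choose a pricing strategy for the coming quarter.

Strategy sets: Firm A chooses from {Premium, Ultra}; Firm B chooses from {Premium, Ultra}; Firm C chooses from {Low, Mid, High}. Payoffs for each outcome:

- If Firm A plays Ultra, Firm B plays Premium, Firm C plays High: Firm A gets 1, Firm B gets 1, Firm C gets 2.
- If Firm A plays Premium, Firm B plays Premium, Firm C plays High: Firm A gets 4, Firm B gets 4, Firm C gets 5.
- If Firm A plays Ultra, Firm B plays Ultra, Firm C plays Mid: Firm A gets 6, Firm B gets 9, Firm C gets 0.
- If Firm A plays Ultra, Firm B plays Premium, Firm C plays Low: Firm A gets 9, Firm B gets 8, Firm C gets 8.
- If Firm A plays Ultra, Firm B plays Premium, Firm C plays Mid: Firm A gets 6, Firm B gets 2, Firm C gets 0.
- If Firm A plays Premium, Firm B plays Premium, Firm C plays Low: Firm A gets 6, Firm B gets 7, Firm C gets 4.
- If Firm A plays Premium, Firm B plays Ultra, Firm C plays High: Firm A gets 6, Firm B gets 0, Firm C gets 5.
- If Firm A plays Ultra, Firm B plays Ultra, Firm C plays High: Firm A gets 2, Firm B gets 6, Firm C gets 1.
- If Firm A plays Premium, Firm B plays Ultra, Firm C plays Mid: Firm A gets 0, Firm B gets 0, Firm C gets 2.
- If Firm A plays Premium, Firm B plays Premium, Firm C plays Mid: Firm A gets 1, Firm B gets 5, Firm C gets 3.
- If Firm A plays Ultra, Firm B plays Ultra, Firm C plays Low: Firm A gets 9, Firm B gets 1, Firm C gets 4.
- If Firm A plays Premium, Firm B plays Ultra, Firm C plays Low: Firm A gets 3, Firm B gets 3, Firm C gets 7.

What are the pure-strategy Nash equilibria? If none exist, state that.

(Premium, Premium, High), (Ultra, Premium, Low)

(Premium, Premium, Low): Firm A can switch to Ultra (6 → 9). Not NE.
(Premium, Premium, Mid): Firm A can switch to Ultra (1 → 6). Not NE.
(Premium, Premium, High): Firm A gets 4, best alternative 1; Firm B gets 4, best alternative 0; Firm C gets 5, best alternative 4. No profitable deviation — NE.
(Premium, Ultra, Low): Firm A can switch to Ultra (3 → 9). Not NE.
(Premium, Ultra, Mid): Firm A can switch to Ultra (0 → 6). Not NE.
(Premium, Ultra, High): Firm B can switch to Premium (0 → 4). Not NE.
(Ultra, Premium, Low): Firm A gets 9, best alternative 6; Firm B gets 8, best alternative 1; Firm C gets 8, best alternative 2. No profitable deviation — NE.
(Ultra, Premium, Mid): Firm B can switch to Ultra (2 → 9). Not NE.
(Ultra, Premium, High): Firm A can switch to Premium (1 → 4). Not NE.
(Ultra, Ultra, Low): Firm B can switch to Premium (1 → 8). Not NE.
(Ultra, Ultra, Mid): Firm C can switch to Low (0 → 4). Not NE.
(Ultra, Ultra, High): Firm A can switch to Premium (2 → 6). Not NE.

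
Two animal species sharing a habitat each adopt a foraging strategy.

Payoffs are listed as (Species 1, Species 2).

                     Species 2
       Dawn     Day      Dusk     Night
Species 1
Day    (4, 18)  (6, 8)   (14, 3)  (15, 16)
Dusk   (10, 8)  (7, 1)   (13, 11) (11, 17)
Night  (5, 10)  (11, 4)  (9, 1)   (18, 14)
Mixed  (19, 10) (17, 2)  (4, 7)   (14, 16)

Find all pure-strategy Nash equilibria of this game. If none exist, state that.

Pure NE: (Night, Night)

(Day, Dawn): Species 1 can switch to Dusk (4 → 10). Not NE.
(Day, Day): Species 1 can switch to Dusk (6 → 7). Not NE.
(Day, Dusk): Species 2 can switch to Dawn (3 → 18). Not NE.
(Day, Night): Species 1 can switch to Night (15 → 18). Not NE.
(Dusk, Dawn): Species 1 can switch to Mixed (10 → 19). Not NE.
(Dusk, Day): Species 1 can switch to Night (7 → 11). Not NE.
(Dusk, Dusk): Species 1 can switch to Day (13 → 14). Not NE.
(Dusk, Night): Species 1 can switch to Day (11 → 15). Not NE.
(Night, Night): Species 1 gets 18, best alternative 15; Species 2 gets 14, best alternative 10. No profitable deviation — NE.
(The remaining 7 profiles each have a profitable deviation by the same check.)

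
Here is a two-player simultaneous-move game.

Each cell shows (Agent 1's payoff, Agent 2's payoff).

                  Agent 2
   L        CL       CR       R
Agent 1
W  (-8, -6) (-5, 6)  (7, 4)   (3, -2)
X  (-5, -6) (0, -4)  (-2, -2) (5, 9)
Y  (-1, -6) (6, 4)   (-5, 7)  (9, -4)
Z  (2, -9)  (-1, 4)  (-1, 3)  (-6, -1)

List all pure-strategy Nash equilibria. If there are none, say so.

No pure-strategy Nash equilibrium.

For each player, find the best response to each opponent profile; mutual best responses are the pure NE.
Agent 1 against L: payoffs -8, -5, -1, 2 → best response Z.
Agent 1 against CL: payoffs -5, 0, 6, -1 → best response Y.
Agent 1 against CR: payoffs 7, -2, -5, -1 → best response W.
Agent 1 against R: payoffs 3, 5, 9, -6 → best response Y.
Agent 2 against W: payoffs -6, 6, 4, -2 → best response CL.
Agent 2 against X: payoffs -6, -4, -2, 9 → best response R.
Agent 2 against Y: payoffs -6, 4, 7, -4 → best response CR.
Agent 2 against Z: payoffs -9, 4, 3, -1 → best response CL.
No profile is a mutual best response for all players.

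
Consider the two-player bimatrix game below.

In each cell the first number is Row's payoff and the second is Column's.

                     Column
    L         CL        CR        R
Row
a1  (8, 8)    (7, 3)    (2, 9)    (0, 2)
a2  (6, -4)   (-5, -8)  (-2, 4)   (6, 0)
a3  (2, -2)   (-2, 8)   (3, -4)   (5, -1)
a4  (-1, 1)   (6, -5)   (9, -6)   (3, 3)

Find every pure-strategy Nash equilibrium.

There is no pure-strategy Nash equilibrium.

(a1, L): Column can switch to CR (8 → 9). Not NE.
(a1, CL): Column can switch to L (3 → 8). Not NE.
(a1, CR): Row can switch to a3 (2 → 3). Not NE.
(a1, R): Row can switch to a2 (0 → 6). Not NE.
(a2, L): Row can switch to a1 (6 → 8). Not NE.
(a2, CL): Row can switch to a1 (-5 → 7). Not NE.
(a2, CR): Row can switch to a1 (-2 → 2). Not NE.
(a2, R): Column can switch to CR (0 → 4). Not NE.
(a3, L): Row can switch to a1 (2 → 8). Not NE.
(a3, CL): Row can switch to a1 (-2 → 7). Not NE.
(a3, CR): Row can switch to a4 (3 → 9). Not NE.
(a3, R): Row can switch to a2 (5 → 6). Not NE.
(The remaining 4 profiles each have a profitable deviation by the same check.)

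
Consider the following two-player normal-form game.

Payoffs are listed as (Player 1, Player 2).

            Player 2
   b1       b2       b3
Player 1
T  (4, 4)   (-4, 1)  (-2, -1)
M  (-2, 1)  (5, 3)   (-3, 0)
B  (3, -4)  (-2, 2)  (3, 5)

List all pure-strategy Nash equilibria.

(T, b1): Player 1 gets 4, best alternative 3; Player 2 gets 4, best alternative 1. No profitable deviation — NE.
(T, b2): Player 1 can switch to M (-4 → 5). Not NE.
(T, b3): Player 1 can switch to B (-2 → 3). Not NE.
(M, b1): Player 1 can switch to T (-2 → 4). Not NE.
(M, b2): Player 1 gets 5, best alternative -2; Player 2 gets 3, best alternative 1. No profitable deviation — NE.
(M, b3): Player 1 can switch to T (-3 → -2). Not NE.
(B, b1): Player 1 can switch to T (3 → 4). Not NE.
(B, b2): Player 1 can switch to M (-2 → 5). Not NE.
(B, b3): Player 1 gets 3, best alternative -2; Player 2 gets 5, best alternative 2. No profitable deviation — NE.

Pure-strategy Nash equilibria: (T, b1); (M, b2); (B, b3)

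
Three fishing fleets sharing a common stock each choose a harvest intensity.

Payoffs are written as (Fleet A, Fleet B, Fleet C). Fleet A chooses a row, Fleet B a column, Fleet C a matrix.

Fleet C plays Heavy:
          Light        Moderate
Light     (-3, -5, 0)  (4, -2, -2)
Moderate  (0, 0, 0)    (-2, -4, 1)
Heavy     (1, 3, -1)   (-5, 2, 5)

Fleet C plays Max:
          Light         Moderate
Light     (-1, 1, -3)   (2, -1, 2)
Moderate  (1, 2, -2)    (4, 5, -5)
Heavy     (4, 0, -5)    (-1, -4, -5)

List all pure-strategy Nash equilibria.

The unique pure-strategy Nash equilibrium is (Heavy, Light, Heavy).

Fleet A against (Light, Heavy): payoffs -3, 0, 1 → best response Heavy.
Fleet A against (Light, Max): payoffs -1, 1, 4 → best response Heavy.
Fleet A against (Moderate, Heavy): payoffs 4, -2, -5 → best response Light.
Fleet A against (Moderate, Max): payoffs 2, 4, -1 → best response Moderate.
Fleet B against (Light, Heavy): payoffs -5, -2 → best response Moderate.
Fleet B against (Light, Max): payoffs 1, -1 → best response Light.
Fleet B against (Moderate, Heavy): payoffs 0, -4 → best response Light.
Fleet B against (Moderate, Max): payoffs 2, 5 → best response Moderate.
Fleet B against (Heavy, Heavy): payoffs 3, 2 → best response Light.
Fleet B against (Heavy, Max): payoffs 0, -4 → best response Light.
Fleet C against (Light, Light): payoffs 0, -3 → best response Heavy.
Fleet C against (Light, Moderate): payoffs -2, 2 → best response Max.
Fleet C against (Moderate, Light): payoffs 0, -2 → best response Heavy.
Fleet C against (Moderate, Moderate): payoffs 1, -5 → best response Heavy.
Fleet C against (Heavy, Light): payoffs -1, -5 → best response Heavy.
Fleet C against (Heavy, Moderate): payoffs 5, -5 → best response Heavy.
Mutual best responses: (Heavy, Light, Heavy).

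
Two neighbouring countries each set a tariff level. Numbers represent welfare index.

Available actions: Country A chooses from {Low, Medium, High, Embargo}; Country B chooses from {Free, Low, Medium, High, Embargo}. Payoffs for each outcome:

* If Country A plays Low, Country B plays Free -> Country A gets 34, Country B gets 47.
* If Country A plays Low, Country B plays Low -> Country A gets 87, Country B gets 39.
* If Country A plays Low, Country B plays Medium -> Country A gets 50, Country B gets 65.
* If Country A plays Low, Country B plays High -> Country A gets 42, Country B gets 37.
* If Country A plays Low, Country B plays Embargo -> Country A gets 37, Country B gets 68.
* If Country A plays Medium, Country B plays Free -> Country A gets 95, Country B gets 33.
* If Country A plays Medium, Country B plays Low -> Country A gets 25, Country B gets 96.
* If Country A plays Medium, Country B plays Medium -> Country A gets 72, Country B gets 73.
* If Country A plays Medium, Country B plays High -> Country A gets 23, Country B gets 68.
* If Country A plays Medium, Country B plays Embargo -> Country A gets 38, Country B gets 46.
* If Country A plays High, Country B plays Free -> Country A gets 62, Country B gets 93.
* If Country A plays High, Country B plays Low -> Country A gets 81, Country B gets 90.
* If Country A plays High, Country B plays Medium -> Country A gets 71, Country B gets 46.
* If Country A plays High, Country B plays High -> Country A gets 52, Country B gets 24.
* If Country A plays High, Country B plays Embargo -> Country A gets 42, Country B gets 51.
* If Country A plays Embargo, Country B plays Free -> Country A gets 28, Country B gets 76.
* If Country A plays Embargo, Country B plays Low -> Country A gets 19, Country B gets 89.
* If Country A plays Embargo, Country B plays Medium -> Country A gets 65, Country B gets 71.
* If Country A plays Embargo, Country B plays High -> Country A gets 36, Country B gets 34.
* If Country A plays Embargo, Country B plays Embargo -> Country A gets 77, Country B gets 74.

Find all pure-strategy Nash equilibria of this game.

none

(Low, Free): Country A can switch to Medium (34 → 95). Not NE.
(Low, Low): Country B can switch to Free (39 → 47). Not NE.
(Low, Medium): Country A can switch to Medium (50 → 72). Not NE.
(Low, High): Country A can switch to High (42 → 52). Not NE.
(Low, Embargo): Country A can switch to Medium (37 → 38). Not NE.
(Medium, Free): Country B can switch to Low (33 → 96). Not NE.
(Medium, Low): Country A can switch to Low (25 → 87). Not NE.
(Medium, Medium): Country B can switch to Low (73 → 96). Not NE.
(The remaining 12 profiles each have a profitable deviation by the same check.)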